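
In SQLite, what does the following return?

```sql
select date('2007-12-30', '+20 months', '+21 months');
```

2011-05-30

Adding +20 months to 2007-12-30 gives 2009-08-30.
Adding +21 months to 2009-08-30 gives 2011-05-30.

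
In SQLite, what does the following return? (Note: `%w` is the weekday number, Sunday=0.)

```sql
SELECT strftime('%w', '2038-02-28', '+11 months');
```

First apply '+11 months': 2038-02-28 → 2039-01-28.
2039-01-28 is a Friday; with Sunday=0 that is 5.

5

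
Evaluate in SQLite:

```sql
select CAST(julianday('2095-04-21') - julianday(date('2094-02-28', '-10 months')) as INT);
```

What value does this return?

Adding -10 months to 2094-02-28 gives 2093-04-28.
2 days remain in April 2093 after the 28th (30 − 28).
Full months from May 2093 through March 2095 contribute their day counts.
Then 21 days into April 2095.
Total: 2 + 31 + 30 + 31 + 31 + 30 + 31 + 30 + 31 + 31 + 28 + 31 + 30 + 31 + 30 + 31 + 31 + 30 + 31 + 30 + 31 + 31 + 28 + 31 + 21 = 723.

723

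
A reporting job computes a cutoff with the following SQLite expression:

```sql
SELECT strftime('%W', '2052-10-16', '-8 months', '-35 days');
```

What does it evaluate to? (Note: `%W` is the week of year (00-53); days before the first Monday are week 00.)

First apply '-8 months', '-35 days': 2052-10-16 → 2052-01-12.
2052-01-12 is a Friday. SQLite's %W counts Mondays since the year started; the result is 02.

02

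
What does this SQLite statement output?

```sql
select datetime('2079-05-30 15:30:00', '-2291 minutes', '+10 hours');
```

2291 minutes = 38h 11m; -2291 minutes from 2079-05-30 15:30:00 is 2079-05-29 01:19:00 (crosses midnight).
+10 hours from 2079-05-29 01:19:00 is 2079-05-29 11:19:00.

2079-05-29 11:19:00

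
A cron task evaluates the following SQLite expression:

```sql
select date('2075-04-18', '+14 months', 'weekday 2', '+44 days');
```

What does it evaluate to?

2076-08-06

Adding +14 months to 2075-04-18 gives 2076-06-18.
`weekday 2` advances to the next Tuesday; 2076-06-18 is a Thursday, so it moves forward to 2076-06-23.
Applying '+44 days' to 2076-06-23: counting 44 days forward gives 2076-08-06.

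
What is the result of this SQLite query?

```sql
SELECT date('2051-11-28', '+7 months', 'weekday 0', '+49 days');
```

2052-08-18

Adding +7 months to 2051-11-28 gives 2052-06-28.
`weekday 0` advances to the next Sunday; 2052-06-28 is a Friday, so it moves forward to 2052-06-30.
Applying '+49 days' to 2052-06-30: counting 49 days forward gives 2052-08-18.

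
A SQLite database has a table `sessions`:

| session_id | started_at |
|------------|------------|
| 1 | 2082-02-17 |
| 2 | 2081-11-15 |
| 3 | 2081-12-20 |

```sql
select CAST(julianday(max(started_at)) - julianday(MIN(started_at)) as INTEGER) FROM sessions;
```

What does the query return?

MIN = 2081-11-15, MAX = 2082-02-17.
15 days remain in November 2081 after the 15th (30 − 15).
December 2081: 31 days.
January 2082: 31 days.
Then 17 days into February 2082.
Total: 15 + 31 + 31 + 17 = 94.

94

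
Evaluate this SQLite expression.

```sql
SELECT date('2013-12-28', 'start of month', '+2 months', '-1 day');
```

`start of month` rewinds 2013-12-28 to 2013-12-01.
Adding +2 months to 2013-12-01 gives 2014-02-01.
Going back 1 day from 2014-02-01 reaches 2014-01-31 (last day of January, 31 days).

2014-01-31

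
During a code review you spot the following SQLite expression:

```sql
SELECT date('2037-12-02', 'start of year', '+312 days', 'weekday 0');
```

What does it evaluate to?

`start of year` rewinds 2037-12-02 to 2037-01-01.
Applying '+312 days' to 2037-01-01: counting 312 days forward gives 2037-11-09.
`weekday 0` advances to the next Sunday; 2037-11-09 is a Monday, so it moves forward to 2037-11-15.

2037-11-15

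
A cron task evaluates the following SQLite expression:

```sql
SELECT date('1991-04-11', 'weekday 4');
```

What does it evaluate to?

`weekday 4` advances to the next Thursday; 1991-04-11 is already a Thursday, so it stays at 1991-04-11.

1991-04-11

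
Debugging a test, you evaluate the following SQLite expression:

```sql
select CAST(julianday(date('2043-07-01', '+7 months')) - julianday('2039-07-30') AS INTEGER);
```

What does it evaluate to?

1647

Adding +7 months to 2043-07-01 gives 2044-02-01.
1 day remains in July 2039 after the 30th (31 − 30).
Full months from August 2039 through January 2044 contribute their day counts.
Then 1 day into February 2044.
Total: 1 + 31 + 30 + 31 + 30 + 31 + 31 + 29 + 31 + 30 + 31 + 30 + 31 + 31 + 30 + 31 + 30 + 31 + 31 + 28 + 31 + 30 + 31 + 30 + 31 + 31 + 30 + 31 + 30 + 31 + 31 + 28 + 31 + 30 + 31 + 30 + 31 + 31 + 30 + 31 + 30 + 31 + 31 + 28 + 31 + 30 + 31 + 30 + 31 + 31 + 30 + 31 + 30 + 31 + 31 + 1 = 1647.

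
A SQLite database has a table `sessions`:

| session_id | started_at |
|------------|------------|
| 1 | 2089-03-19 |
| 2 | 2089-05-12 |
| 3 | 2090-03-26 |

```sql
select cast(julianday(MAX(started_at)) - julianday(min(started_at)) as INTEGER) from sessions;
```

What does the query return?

MIN = 2089-03-19, MAX = 2090-03-26.
12 days remain in March 2089 after the 19th (31 − 19).
Full months from April 2089 through February 2090 contribute their day counts.
Then 26 days into March 2090.
Total: 12 + 30 + 31 + 30 + 31 + 31 + 30 + 31 + 30 + 31 + 31 + 28 + 26 = 372.

372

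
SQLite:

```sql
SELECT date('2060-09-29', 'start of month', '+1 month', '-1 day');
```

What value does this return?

2060-09-30

`start of month` rewinds 2060-09-29 to 2060-09-01.
Adding +1 month to 2060-09-01 gives 2060-10-01.
Going back 1 day from 2060-10-01 reaches 2060-09-30 (last day of September, 30 days).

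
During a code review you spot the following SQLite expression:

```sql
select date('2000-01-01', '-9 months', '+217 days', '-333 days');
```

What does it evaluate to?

1998-12-06

Adding -9 months to 2000-01-01 gives 1999-04-01.
Applying '+217 days' to 1999-04-01: counting 217 days forward gives 1999-11-04.
Applying '-333 days' to 1999-11-04: counting 333 days back gives 1998-12-06.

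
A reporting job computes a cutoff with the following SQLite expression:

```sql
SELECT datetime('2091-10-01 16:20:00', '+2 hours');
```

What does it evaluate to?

2091-10-01 18:20:00

+2 hours from 2091-10-01 16:20:00 is 2091-10-01 18:20:00.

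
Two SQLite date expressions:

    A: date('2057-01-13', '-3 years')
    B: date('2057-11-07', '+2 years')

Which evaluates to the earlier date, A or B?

A

A = 2054-01-13.
B = 2059-11-07.
A is earlier.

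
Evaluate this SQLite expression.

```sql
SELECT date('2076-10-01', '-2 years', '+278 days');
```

Adding -2 years to 2076-10-01 gives 2074-10-01.
Applying '+278 days' to 2074-10-01: counting 278 days forward gives 2075-07-06.

2075-07-06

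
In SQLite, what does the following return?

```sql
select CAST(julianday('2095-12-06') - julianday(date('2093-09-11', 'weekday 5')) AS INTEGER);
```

`weekday 5` advances to the next Friday; 2093-09-11 is already a Friday, so it stays at 2093-09-11.
19 days remain in September 2093 after the 11th (30 − 11).
Full months from October 2093 through November 2095 contribute their day counts.
Then 6 days into December 2095.
Total: 19 + 31 + 30 + 31 + 31 + 28 + 31 + 30 + 31 + 30 + 31 + 31 + 30 + 31 + 30 + 31 + 31 + 28 + 31 + 30 + 31 + 30 + 31 + 31 + 30 + 31 + 30 + 6 = 816.

816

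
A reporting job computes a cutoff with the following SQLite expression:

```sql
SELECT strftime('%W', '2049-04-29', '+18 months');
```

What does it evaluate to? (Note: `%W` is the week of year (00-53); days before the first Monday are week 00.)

First apply '+18 months': 2049-04-29 → 2050-10-29.
2050-10-29 is a Saturday. SQLite's %W counts Mondays since the year started; the result is 43.

43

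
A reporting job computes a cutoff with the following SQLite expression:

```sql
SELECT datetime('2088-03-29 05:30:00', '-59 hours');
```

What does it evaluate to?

-59 hours from 2088-03-29 05:30:00 is 2088-03-26 18:30:00 (crosses midnight).

2088-03-26 18:30:00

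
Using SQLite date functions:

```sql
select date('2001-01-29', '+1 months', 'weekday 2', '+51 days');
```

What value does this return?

2001-04-26

Adding +1 month to 2001-01-29 targets 2001-02-29. February 2001 has only 28 days, so SQLite normalizes the 1-day overflow forward to 2001-03-01.
`weekday 2` advances to the next Tuesday; 2001-03-01 is a Thursday, so it moves forward to 2001-03-06.
Applying '+51 days' to 2001-03-06: counting 51 days forward gives 2001-04-26.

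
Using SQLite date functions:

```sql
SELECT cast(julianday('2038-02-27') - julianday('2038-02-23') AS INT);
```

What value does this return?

4

Both dates are in February 2038: 27 − 23 = 4.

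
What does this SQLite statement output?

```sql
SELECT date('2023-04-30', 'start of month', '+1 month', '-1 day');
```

2023-04-30

`start of month` rewinds 2023-04-30 to 2023-04-01.
Adding +1 month to 2023-04-01 gives 2023-05-01.
Going back 1 day from 2023-05-01 reaches 2023-04-30 (last day of April, 30 days).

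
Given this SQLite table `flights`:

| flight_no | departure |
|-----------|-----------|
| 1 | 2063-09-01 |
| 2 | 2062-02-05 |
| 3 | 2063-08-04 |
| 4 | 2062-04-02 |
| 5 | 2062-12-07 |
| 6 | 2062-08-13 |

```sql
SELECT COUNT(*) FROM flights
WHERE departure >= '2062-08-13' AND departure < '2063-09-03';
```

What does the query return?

Rows in [2062-08-13, 2063-09-03): 2063-09-01, 2063-08-04, 2062-12-07, 2062-08-13 → 4 rows.

4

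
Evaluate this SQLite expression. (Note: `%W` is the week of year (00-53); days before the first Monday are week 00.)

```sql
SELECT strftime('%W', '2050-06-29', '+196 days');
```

02

First apply '+196 days': 2050-06-29 → 2051-01-11.
2051-01-11 is a Wednesday. SQLite's %W counts Mondays since the year started; the result is 02.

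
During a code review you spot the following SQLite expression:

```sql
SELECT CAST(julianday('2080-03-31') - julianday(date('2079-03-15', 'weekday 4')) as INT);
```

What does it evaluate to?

381

`weekday 4` advances to the next Thursday; 2079-03-15 is a Wednesday, so it moves forward to 2079-03-16.
15 days remain in March 2079 after the 16th (31 − 16).
Full months from April 2079 through February 2080 contribute their day counts.
Then 31 days into March 2080.
Total: 15 + 30 + 31 + 30 + 31 + 31 + 30 + 31 + 30 + 31 + 31 + 29 + 31 = 381.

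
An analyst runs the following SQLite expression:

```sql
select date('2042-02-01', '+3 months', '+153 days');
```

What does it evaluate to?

Adding +3 months to 2042-02-01 gives 2042-05-01.
Applying '+153 days' to 2042-05-01: counting 153 days forward gives 2042-10-01.

2042-10-01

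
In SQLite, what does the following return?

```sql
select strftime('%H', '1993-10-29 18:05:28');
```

`%H` extracts the 2-digit hour (00-23): 18.

18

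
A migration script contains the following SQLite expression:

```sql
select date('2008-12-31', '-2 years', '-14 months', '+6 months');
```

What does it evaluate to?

Adding -2 years to 2008-12-31 gives 2006-12-31.
Adding -14 months to 2006-12-31 gives 2005-10-31.
Adding +6 months to 2005-10-31 targets 2006-04-31. April 2006 has only 30 days, so SQLite normalizes the 1-day overflow forward to 2006-05-01.

2006-05-01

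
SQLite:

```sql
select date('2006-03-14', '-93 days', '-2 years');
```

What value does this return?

2003-12-11

Applying '-93 days' to 2006-03-14: counting 93 days back gives 2005-12-11.
Adding -2 years to 2005-12-11 gives 2003-12-11.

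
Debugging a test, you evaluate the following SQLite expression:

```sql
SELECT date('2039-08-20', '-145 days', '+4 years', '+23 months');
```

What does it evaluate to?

Applying '-145 days' to 2039-08-20: counting 145 days back gives 2039-03-28.
Adding +4 years to 2039-03-28 gives 2043-03-28.
Adding +23 months to 2043-03-28 gives 2045-02-28.

2045-02-28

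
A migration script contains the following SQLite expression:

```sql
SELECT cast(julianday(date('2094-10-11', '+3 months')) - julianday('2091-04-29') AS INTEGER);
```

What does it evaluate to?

Adding +3 months to 2094-10-11 gives 2095-01-11.
1 day remains in April 2091 after the 29th (30 − 29).
Full months from May 2091 through December 2094 contribute their day counts.
Then 11 days into January 2095.
Total: 1 + 31 + 30 + 31 + 31 + 30 + 31 + 30 + 31 + 31 + 29 + 31 + 30 + 31 + 30 + 31 + 31 + 30 + 31 + 30 + 31 + 31 + 28 + 31 + 30 + 31 + 30 + 31 + 31 + 30 + 31 + 30 + 31 + 31 + 28 + 31 + 30 + 31 + 30 + 31 + 31 + 30 + 31 + 30 + 31 + 11 = 1353.

1353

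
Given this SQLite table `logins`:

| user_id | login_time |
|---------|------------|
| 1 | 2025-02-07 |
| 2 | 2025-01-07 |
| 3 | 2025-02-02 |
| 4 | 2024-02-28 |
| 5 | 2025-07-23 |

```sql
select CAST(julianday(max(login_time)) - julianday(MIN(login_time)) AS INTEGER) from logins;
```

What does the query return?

MIN = 2024-02-28, MAX = 2025-07-23.
1 day remains in February 2024 after the 28th (29 − 28).
Full months from March 2024 through June 2025 contribute their day counts.
Then 23 days into July 2025.
Total: 1 + 31 + 30 + 31 + 30 + 31 + 31 + 30 + 31 + 30 + 31 + 31 + 28 + 31 + 30 + 31 + 30 + 23 = 511.

511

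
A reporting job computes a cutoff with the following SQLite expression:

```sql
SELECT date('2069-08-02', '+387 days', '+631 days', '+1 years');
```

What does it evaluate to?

Applying '+387 days' to 2069-08-02: counting 387 days forward gives 2070-08-24.
Applying '+631 days' to 2070-08-24: counting 631 days forward gives 2072-05-16.
Adding +1 year to 2072-05-16 gives 2073-05-16.

2073-05-16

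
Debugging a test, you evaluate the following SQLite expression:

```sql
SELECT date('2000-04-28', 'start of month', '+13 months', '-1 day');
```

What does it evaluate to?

2001-04-30

`start of month` rewinds 2000-04-28 to 2000-04-01.
Adding +13 months to 2000-04-01 gives 2001-05-01.
Going back 1 day from 2001-05-01 reaches 2001-04-30 (last day of April, 30 days).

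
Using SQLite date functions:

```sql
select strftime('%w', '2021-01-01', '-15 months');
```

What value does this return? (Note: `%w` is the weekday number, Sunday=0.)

2

First apply '-15 months': 2021-01-01 → 2019-10-01.
2019-10-01 is a Tuesday; with Sunday=0 that is 2.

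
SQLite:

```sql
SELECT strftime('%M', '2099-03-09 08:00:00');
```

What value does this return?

00

`%M` extracts the 2-digit minute: 00.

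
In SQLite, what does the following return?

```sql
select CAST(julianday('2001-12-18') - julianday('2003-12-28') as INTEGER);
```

-740

13 days remain in December 2001 after the 18th (31 − 18).
Full months from January 2002 through November 2003 contribute their day counts.
Then 28 days into December 2003.
Total: 13 + 31 + 28 + 31 + 30 + 31 + 30 + 31 + 31 + 30 + 31 + 30 + 31 + 31 + 28 + 31 + 30 + 31 + 30 + 31 + 31 + 30 + 31 + 30 + 28 = 740.
The subtraction is earlier − later, so the result is −740 → -740.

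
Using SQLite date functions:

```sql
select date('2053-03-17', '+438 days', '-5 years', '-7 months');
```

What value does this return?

Applying '+438 days' to 2053-03-17: counting 438 days forward gives 2054-05-29.
Adding -5 years to 2054-05-29 gives 2049-05-29.
Adding -7 months to 2049-05-29 gives 2048-10-29.

2048-10-29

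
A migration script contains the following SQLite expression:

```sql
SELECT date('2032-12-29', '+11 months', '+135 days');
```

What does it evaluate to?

2034-04-13

Adding +11 months to 2032-12-29 gives 2033-11-29.
Applying '+135 days' to 2033-11-29: counting 135 days forward gives 2034-04-13.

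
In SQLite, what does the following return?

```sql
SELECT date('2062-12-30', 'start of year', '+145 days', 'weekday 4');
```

`start of year` rewinds 2062-12-30 to 2062-01-01.
Applying '+145 days' to 2062-01-01: counting 145 days forward gives 2062-05-26.
`weekday 4` advances to the next Thursday; 2062-05-26 is a Friday, so it moves forward to 2062-06-01.

2062-06-01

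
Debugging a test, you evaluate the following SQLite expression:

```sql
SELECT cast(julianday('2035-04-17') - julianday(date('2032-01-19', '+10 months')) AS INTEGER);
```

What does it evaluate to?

879

Adding +10 months to 2032-01-19 gives 2032-11-19.
11 days remain in November 2032 after the 19th (30 − 19).
Full months from December 2032 through March 2035 contribute their day counts.
Then 17 days into April 2035.
Total: 11 + 31 + 31 + 28 + 31 + 30 + 31 + 30 + 31 + 31 + 30 + 31 + 30 + 31 + 31 + 28 + 31 + 30 + 31 + 30 + 31 + 31 + 30 + 31 + 30 + 31 + 31 + 28 + 31 + 17 = 879.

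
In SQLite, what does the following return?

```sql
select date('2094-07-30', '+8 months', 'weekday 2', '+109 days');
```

Adding +8 months to 2094-07-30 gives 2095-03-30.
`weekday 2` advances to the next Tuesday; 2095-03-30 is a Wednesday, so it moves forward to 2095-04-05.
Applying '+109 days' to 2095-04-05: counting 109 days forward gives 2095-07-23.

2095-07-23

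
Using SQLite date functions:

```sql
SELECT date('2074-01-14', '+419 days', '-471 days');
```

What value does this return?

2073-11-23

Applying '+419 days' to 2074-01-14: counting 419 days forward gives 2075-03-09.
Applying '-471 days' to 2075-03-09: counting 471 days back gives 2073-11-23.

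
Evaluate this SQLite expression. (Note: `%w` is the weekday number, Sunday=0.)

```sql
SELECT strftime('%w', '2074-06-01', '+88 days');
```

First apply '+88 days': 2074-06-01 → 2074-08-28.
2074-08-28 is a Tuesday; with Sunday=0 that is 2.

2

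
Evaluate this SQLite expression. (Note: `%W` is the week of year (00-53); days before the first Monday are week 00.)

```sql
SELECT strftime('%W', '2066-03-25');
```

12

2066-03-25 is a Thursday. SQLite's %W counts Mondays since the year started; the result is 12.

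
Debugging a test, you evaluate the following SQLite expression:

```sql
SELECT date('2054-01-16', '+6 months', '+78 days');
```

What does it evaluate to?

2054-10-02

Adding +6 months to 2054-01-16 gives 2054-07-16.
Applying '+78 days' to 2054-07-16: counting 78 days forward gives 2054-10-02.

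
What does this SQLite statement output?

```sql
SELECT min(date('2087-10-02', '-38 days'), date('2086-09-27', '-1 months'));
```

date('2087-10-02', '-38 days') → 2087-08-25.
date('2086-09-27', '-1 months') → 2086-08-27.
Earlier of the two is 2086-08-27.

2086-08-27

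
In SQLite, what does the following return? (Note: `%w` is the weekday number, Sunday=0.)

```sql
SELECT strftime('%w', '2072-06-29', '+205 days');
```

First apply '+205 days': 2072-06-29 → 2073-01-20.
2073-01-20 is a Friday; with Sunday=0 that is 5.

5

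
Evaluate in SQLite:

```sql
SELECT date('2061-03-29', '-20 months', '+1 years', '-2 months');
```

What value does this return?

Adding -20 months to 2061-03-29 gives 2059-07-29.
Adding +1 year to 2059-07-29 gives 2060-07-29.
Adding -2 months to 2060-07-29 gives 2060-05-29.

2060-05-29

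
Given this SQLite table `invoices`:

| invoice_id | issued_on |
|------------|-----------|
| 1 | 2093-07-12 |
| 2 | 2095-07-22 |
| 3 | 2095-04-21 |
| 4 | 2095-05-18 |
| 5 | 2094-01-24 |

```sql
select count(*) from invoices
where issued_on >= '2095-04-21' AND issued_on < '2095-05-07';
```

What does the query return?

1

Rows in [2095-04-21, 2095-05-07): 2095-04-21 → 1 row.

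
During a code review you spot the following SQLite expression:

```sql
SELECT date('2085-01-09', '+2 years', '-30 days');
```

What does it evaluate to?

Adding +2 years to 2085-01-09 gives 2087-01-09.
Going back 9 days from 2087-01-09 reaches 2086-12-31 (last day of December, 31 days).
Going back 21 days within December lands on 2086-12-10.

2086-12-10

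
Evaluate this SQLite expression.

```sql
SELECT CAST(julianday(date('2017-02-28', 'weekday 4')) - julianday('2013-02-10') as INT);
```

`weekday 4` advances to the next Thursday; 2017-02-28 is a Tuesday, so it moves forward to 2017-03-02.
18 days remain in February 2013 after the 10th (28 − 10).
Full months from March 2013 through February 2017 contribute their day counts.
Then 2 days into March 2017.
Total: 18 + 31 + 30 + 31 + 30 + 31 + 31 + 30 + 31 + 30 + 31 + 31 + 28 + 31 + 30 + 31 + 30 + 31 + 31 + 30 + 31 + 30 + 31 + 31 + 28 + 31 + 30 + 31 + 30 + 31 + 31 + 30 + 31 + 30 + 31 + 31 + 29 + 31 + 30 + 31 + 30 + 31 + 31 + 30 + 31 + 30 + 31 + 31 + 28 + 2 = 1481.

1481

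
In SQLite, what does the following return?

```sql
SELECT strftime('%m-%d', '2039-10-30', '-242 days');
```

First apply '-242 days': 2039-10-30 → 2039-03-02.
`%m-%d` extracts the month-day: 03-02.

03-02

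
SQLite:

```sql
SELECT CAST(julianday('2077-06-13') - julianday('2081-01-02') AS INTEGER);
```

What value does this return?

-1299

17 days remain in June 2077 after the 13th (30 − 13).
Full months from July 2077 through December 2080 contribute their day counts.
Then 2 days into January 2081.
Total: 17 + 31 + 31 + 30 + 31 + 30 + 31 + 31 + 28 + 31 + 30 + 31 + 30 + 31 + 31 + 30 + 31 + 30 + 31 + 31 + 28 + 31 + 30 + 31 + 30 + 31 + 31 + 30 + 31 + 30 + 31 + 31 + 29 + 31 + 30 + 31 + 30 + 31 + 31 + 30 + 31 + 30 + 31 + 2 = 1299.
The subtraction is earlier − later, so the result is −1299 → -1299.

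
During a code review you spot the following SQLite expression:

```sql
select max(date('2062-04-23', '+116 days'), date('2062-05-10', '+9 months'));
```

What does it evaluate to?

2063-02-10

date('2062-04-23', '+116 days') → 2062-08-17.
date('2062-05-10', '+9 months') → 2063-02-10.
Later of the two is 2063-02-10.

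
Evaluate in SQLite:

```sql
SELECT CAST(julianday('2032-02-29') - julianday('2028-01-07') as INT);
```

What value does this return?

24 days remain in January 2028 after the 7th (31 − 7).
Full months from February 2028 through January 2032 contribute their day counts.
Then 29 days into February 2032.
Total: 24 + 29 + 31 + 30 + 31 + 30 + 31 + 31 + 30 + 31 + 30 + 31 + 31 + 28 + 31 + 30 + 31 + 30 + 31 + 31 + 30 + 31 + 30 + 31 + 31 + 28 + 31 + 30 + 31 + 30 + 31 + 31 + 30 + 31 + 30 + 31 + 31 + 28 + 31 + 30 + 31 + 30 + 31 + 31 + 30 + 31 + 30 + 31 + 31 + 29 = 1514.

1514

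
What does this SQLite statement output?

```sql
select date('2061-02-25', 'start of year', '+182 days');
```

2061-07-02

`start of year` rewinds 2061-02-25 to 2061-01-01.
Applying '+182 days' to 2061-01-01: counting 182 days forward gives 2061-07-02.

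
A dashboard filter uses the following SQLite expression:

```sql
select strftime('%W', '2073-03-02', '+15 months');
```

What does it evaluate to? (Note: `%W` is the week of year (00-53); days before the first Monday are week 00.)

22

First apply '+15 months': 2073-03-02 → 2074-06-02.
2074-06-02 is a Saturday. SQLite's %W counts Mondays since the year started; the result is 22.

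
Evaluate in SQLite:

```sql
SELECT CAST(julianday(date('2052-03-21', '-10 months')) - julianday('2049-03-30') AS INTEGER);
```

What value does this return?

782

Adding -10 months to 2052-03-21 gives 2051-05-21.
1 day remains in March 2049 after the 30th (31 − 30).
Full months from April 2049 through April 2051 contribute their day counts.
Then 21 days into May 2051.
Total: 1 + 30 + 31 + 30 + 31 + 31 + 30 + 31 + 30 + 31 + 31 + 28 + 31 + 30 + 31 + 30 + 31 + 31 + 30 + 31 + 30 + 31 + 31 + 28 + 31 + 30 + 21 = 782.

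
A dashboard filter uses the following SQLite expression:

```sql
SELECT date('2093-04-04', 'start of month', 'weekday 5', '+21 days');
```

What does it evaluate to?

`start of month` rewinds 2093-04-04 to 2093-04-01.
`weekday 5` advances to the next Friday; 2093-04-01 is a Wednesday, so it moves forward to 2093-04-03.
Advancing 21 more days within April lands on 2093-04-24.

2093-04-24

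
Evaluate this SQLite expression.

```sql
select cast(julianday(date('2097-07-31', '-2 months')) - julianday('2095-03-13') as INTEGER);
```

Adding -2 months to 2097-07-31 gives 2097-05-31.
18 days remain in March 2095 after the 13th (31 − 13).
Full months from April 2095 through April 2097 contribute their day counts.
Then 31 days into May 2097.
Total: 18 + 30 + 31 + 30 + 31 + 31 + 30 + 31 + 30 + 31 + 31 + 29 + 31 + 30 + 31 + 30 + 31 + 31 + 30 + 31 + 30 + 31 + 31 + 28 + 31 + 30 + 31 = 810.

810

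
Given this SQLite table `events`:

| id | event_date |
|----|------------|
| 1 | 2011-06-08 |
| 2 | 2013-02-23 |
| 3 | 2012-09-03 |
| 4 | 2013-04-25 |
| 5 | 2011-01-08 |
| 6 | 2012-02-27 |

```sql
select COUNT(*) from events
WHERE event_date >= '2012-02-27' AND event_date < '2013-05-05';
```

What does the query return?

4

Rows in [2012-02-27, 2013-05-05): 2013-02-23, 2012-09-03, 2013-04-25, 2012-02-27 → 4 rows.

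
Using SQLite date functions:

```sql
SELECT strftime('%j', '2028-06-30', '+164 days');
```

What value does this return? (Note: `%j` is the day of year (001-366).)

First apply '+164 days': 2028-06-30 → 2028-12-11.
Day-of-year for 2028-12-11: days since 2028-01-01 inclusive = 346, zero-padded to 346.

346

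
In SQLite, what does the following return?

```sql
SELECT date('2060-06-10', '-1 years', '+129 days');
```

2059-10-17

Adding -1 year to 2060-06-10 gives 2059-06-10.
Applying '+129 days' to 2059-06-10: counting 129 days forward gives 2059-10-17.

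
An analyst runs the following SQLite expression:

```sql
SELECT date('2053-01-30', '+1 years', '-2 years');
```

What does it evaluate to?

Adding +1 year to 2053-01-30 gives 2054-01-30.
Adding -2 years to 2054-01-30 gives 2052-01-30.

2052-01-30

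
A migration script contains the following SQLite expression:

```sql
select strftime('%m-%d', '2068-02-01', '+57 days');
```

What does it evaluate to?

03-29

First apply '+57 days': 2068-02-01 → 2068-03-29.
`%m-%d` extracts the month-day: 03-29.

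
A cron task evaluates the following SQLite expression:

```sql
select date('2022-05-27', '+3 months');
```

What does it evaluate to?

2022-08-27

Adding +3 months to 2022-05-27 gives 2022-08-27.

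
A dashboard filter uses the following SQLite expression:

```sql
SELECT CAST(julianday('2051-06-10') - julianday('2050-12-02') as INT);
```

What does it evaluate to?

190

29 days remain in December 2050 after the 2nd (31 − 2).
January 2051: 31 days.
February 2051: 28 days.
March 2051: 31 days.
April 2051: 30 days.
May 2051: 31 days.
Then 10 days into June 2051.
Total: 29 + 31 + 28 + 31 + 30 + 31 + 10 = 190.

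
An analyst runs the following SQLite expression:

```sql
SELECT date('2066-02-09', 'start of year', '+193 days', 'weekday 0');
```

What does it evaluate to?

2066-07-18

`start of year` rewinds 2066-02-09 to 2066-01-01.
Applying '+193 days' to 2066-01-01: counting 193 days forward gives 2066-07-13.
`weekday 0` advances to the next Sunday; 2066-07-13 is a Tuesday, so it moves forward to 2066-07-18.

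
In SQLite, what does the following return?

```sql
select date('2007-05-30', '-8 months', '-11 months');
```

Adding -8 months to 2007-05-30 gives 2006-09-30.
Adding -11 months to 2006-09-30 gives 2005-10-30.

2005-10-30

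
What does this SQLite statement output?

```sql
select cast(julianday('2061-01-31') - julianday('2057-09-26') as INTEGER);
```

1223

4 days remain in September 2057 after the 26th (30 − 26).
Full months from October 2057 through December 2060 contribute their day counts.
Then 31 days into January 2061.
Total: 4 + 31 + 30 + 31 + 31 + 28 + 31 + 30 + 31 + 30 + 31 + 31 + 30 + 31 + 30 + 31 + 31 + 28 + 31 + 30 + 31 + 30 + 31 + 31 + 30 + 31 + 30 + 31 + 31 + 29 + 31 + 30 + 31 + 30 + 31 + 31 + 30 + 31 + 30 + 31 + 31 = 1223.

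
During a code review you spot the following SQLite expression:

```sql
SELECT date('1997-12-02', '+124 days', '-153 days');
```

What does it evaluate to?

Applying '+124 days' to 1997-12-02: counting 124 days forward gives 1998-04-05.
Applying '-153 days' to 1998-04-05: counting 153 days back gives 1997-11-03.

1997-11-03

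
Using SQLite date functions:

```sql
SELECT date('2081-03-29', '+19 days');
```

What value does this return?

2081-04-17

March 2081 has 31 days; 2 remain after the 29th, so 3 days reach 2081-04-01.
Advancing 16 more days within April lands on 2081-04-17.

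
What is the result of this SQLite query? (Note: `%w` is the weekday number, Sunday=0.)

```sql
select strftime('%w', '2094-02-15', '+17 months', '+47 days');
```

3

First apply '+17 months', '+47 days': 2094-02-15 → 2095-08-31.
2095-08-31 is a Wednesday; with Sunday=0 that is 3.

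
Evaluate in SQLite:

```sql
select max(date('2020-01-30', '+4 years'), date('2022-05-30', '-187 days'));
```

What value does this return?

2024-01-30

date('2020-01-30', '+4 years') → 2024-01-30.
date('2022-05-30', '-187 days') → 2021-11-24.
Later of the two is 2024-01-30.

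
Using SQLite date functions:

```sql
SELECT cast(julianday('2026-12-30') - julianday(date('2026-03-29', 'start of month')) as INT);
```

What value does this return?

304

`start of month` rewinds 2026-03-29 to 2026-03-01.
30 days remain in March 2026 after the 1st (31 − 1).
Full months from April 2026 through November 2026 contribute their day counts.
Then 30 days into December 2026.
Total: 30 + 30 + 31 + 30 + 31 + 31 + 30 + 31 + 30 + 30 = 304.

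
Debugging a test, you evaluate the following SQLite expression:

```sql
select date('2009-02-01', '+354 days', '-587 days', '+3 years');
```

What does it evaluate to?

2011-06-13

Applying '+354 days' to 2009-02-01: counting 354 days forward gives 2010-01-21.
Applying '-587 days' to 2010-01-21: counting 587 days back gives 2008-06-13.
Adding +3 years to 2008-06-13 gives 2011-06-13.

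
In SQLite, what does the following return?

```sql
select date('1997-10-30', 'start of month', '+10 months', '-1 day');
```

1998-07-31

`start of month` rewinds 1997-10-30 to 1997-10-01.
Adding +10 months to 1997-10-01 gives 1998-08-01.
Going back 1 day from 1998-08-01 reaches 1998-07-31 (last day of July, 31 days).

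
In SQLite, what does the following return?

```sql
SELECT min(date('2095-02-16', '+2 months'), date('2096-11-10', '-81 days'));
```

2095-04-16

date('2095-02-16', '+2 months') → 2095-04-16.
date('2096-11-10', '-81 days') → 2096-08-21.
Earlier of the two is 2095-04-16.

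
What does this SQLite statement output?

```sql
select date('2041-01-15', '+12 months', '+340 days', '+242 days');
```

2043-08-20

Adding +12 months to 2041-01-15 gives 2042-01-15.
Applying '+340 days' to 2042-01-15: counting 340 days forward gives 2042-12-21.
Applying '+242 days' to 2042-12-21: counting 242 days forward gives 2043-08-20.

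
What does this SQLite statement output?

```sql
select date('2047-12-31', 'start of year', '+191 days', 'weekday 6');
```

`start of year` rewinds 2047-12-31 to 2047-01-01.
Applying '+191 days' to 2047-01-01: counting 191 days forward gives 2047-07-11.
`weekday 6` advances to the next Saturday; 2047-07-11 is a Thursday, so it moves forward to 2047-07-13.

2047-07-13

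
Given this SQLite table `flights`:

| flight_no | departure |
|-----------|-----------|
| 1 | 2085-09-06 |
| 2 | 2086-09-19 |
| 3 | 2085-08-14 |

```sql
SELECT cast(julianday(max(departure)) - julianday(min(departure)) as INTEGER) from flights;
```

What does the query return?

401

MIN = 2085-08-14, MAX = 2086-09-19.
17 days remain in August 2085 after the 14th (31 − 14).
Full months from September 2085 through August 2086 contribute their day counts.
Then 19 days into September 2086.
Total: 17 + 30 + 31 + 30 + 31 + 31 + 28 + 31 + 30 + 31 + 30 + 31 + 31 + 19 = 401.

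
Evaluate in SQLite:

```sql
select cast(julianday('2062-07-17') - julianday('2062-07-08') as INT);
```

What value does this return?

Both dates are in July 2062: 17 − 8 = 9.

9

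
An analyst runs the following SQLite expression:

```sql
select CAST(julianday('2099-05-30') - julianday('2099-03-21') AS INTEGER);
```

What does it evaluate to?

70

10 days remain in March 2099 after the 21st (31 − 21).
April 2099: 30 days.
Then 30 days into May 2099.
Total: 10 + 30 + 30 = 70.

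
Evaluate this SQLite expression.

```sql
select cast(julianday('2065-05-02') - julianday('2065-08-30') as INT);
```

-120

29 days remain in May 2065 after the 2nd (31 − 2).
June 2065: 30 days.
July 2065: 31 days.
Then 30 days into August 2065.
Total: 29 + 30 + 31 + 30 = 120.
The subtraction is earlier − later, so the result is −120 → -120.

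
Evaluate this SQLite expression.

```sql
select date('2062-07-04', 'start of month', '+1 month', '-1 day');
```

`start of month` rewinds 2062-07-04 to 2062-07-01.
Adding +1 month to 2062-07-01 gives 2062-08-01.
Going back 1 day from 2062-08-01 reaches 2062-07-31 (last day of July, 31 days).

2062-07-31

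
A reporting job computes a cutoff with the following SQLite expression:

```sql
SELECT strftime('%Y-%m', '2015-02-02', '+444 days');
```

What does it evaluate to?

2016-04

First apply '+444 days': 2015-02-02 → 2016-04-21.
`%Y-%m` extracts the year-month: 2016-04.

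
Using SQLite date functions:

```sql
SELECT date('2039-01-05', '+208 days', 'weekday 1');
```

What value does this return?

Applying '+208 days' to 2039-01-05: counting 208 days forward gives 2039-08-01.
`weekday 1` advances to the next Monday; 2039-08-01 is already a Monday, so it stays at 2039-08-01.

2039-08-01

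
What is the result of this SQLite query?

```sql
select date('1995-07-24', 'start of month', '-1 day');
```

1995-06-30

`start of month` rewinds 1995-07-24 to 1995-07-01.
Going back 1 day from 1995-07-01 reaches 1995-06-30 (last day of June, 30 days).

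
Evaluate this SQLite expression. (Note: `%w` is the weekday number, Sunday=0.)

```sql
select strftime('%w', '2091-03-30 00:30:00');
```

5

2091-03-30 is a Friday; with Sunday=0 that is 5.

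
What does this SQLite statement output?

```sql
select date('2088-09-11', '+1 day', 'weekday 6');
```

Advancing 1 more day within September lands on 2088-09-12.
`weekday 6` advances to the next Saturday; 2088-09-12 is a Sunday, so it moves forward to 2088-09-18.

2088-09-18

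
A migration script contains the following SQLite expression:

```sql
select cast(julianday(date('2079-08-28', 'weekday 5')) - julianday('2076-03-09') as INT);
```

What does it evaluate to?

1271

`weekday 5` advances to the next Friday; 2079-08-28 is a Monday, so it moves forward to 2079-09-01.
22 days remain in March 2076 after the 9th (31 − 9).
Full months from April 2076 through August 2079 contribute their day counts.
Then 1 day into September 2079.
Total: 22 + 30 + 31 + 30 + 31 + 31 + 30 + 31 + 30 + 31 + 31 + 28 + 31 + 30 + 31 + 30 + 31 + 31 + 30 + 31 + 30 + 31 + 31 + 28 + 31 + 30 + 31 + 30 + 31 + 31 + 30 + 31 + 30 + 31 + 31 + 28 + 31 + 30 + 31 + 30 + 31 + 31 + 1 = 1271.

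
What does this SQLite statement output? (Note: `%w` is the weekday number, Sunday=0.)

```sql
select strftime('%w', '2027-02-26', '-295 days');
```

4

First apply '-295 days': 2027-02-26 → 2026-05-07.
2026-05-07 is a Thursday; with Sunday=0 that is 4.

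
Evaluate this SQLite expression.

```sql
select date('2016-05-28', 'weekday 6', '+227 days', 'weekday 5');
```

`weekday 6` advances to the next Saturday; 2016-05-28 is already a Saturday, so it stays at 2016-05-28.
Applying '+227 days' to 2016-05-28: counting 227 days forward gives 2017-01-10.
`weekday 5` advances to the next Friday; 2017-01-10 is a Tuesday, so it moves forward to 2017-01-13.

2017-01-13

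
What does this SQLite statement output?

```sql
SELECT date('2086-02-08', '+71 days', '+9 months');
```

Applying '+71 days' to 2086-02-08: counting 71 days forward gives 2086-04-20.
Adding +9 months to 2086-04-20 gives 2087-01-20.

2087-01-20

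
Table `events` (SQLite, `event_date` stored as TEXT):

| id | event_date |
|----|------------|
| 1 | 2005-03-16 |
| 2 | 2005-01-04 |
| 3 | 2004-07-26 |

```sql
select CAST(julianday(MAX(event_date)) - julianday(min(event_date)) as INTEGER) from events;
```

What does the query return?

233

MIN = 2004-07-26, MAX = 2005-03-16.
5 days remain in July 2004 after the 26th (31 − 26).
Full months from August 2004 through February 2005 contribute their day counts.
Then 16 days into March 2005.
Total: 5 + 31 + 30 + 31 + 30 + 31 + 31 + 28 + 16 = 233.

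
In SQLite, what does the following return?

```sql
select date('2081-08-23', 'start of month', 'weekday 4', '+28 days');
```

2081-09-04

`start of month` rewinds 2081-08-23 to 2081-08-01.
`weekday 4` advances to the next Thursday; 2081-08-01 is a Friday, so it moves forward to 2081-08-07.
August 2081 has 31 days; 24 remain after the 7th, so 25 days reach 2081-09-01.
Advancing 3 more days within September lands on 2081-09-04.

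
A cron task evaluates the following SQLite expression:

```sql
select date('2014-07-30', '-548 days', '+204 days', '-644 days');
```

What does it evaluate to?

Applying '-548 days' to 2014-07-30: counting 548 days back gives 2013-01-28.
Applying '+204 days' to 2013-01-28: counting 204 days forward gives 2013-08-20.
Applying '-644 days' to 2013-08-20: counting 644 days back gives 2011-11-15.

2011-11-15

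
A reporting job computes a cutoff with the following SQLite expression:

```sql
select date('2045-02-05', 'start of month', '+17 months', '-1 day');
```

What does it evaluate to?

`start of month` rewinds 2045-02-05 to 2045-02-01.
Adding +17 months to 2045-02-01 gives 2046-07-01.
Going back 1 day from 2046-07-01 reaches 2046-06-30 (last day of June, 30 days).

2046-06-30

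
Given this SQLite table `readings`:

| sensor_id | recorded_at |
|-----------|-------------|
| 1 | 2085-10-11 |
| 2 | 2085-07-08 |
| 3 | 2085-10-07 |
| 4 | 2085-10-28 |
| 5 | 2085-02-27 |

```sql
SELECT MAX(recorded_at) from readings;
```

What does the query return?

MAX over {2085-02-27, 2085-07-08, 2085-10-07, 2085-10-11, 2085-10-28}.

2085-10-28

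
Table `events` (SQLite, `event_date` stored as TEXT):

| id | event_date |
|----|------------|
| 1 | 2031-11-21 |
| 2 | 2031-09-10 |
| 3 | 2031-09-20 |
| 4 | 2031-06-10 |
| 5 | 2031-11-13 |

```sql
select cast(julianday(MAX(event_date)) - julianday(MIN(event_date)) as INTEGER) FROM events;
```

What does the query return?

MIN = 2031-06-10, MAX = 2031-11-21.
20 days remain in June 2031 after the 10th (30 − 10).
July 2031: 31 days.
August 2031: 31 days.
September 2031: 30 days.
October 2031: 31 days.
Then 21 days into November 2031.
Total: 20 + 31 + 31 + 30 + 31 + 21 = 164.

164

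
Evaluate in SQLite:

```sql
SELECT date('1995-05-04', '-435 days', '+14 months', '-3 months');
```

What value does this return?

Applying '-435 days' to 1995-05-04: counting 435 days back gives 1994-02-23.
Adding +14 months to 1994-02-23 gives 1995-04-23.
Adding -3 months to 1995-04-23 gives 1995-01-23.

1995-01-23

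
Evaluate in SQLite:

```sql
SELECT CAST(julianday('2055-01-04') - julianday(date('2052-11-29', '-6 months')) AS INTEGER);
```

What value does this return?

Adding -6 months to 2052-11-29 gives 2052-05-29.
2 days remain in May 2052 after the 29th (31 − 29).
Full months from June 2052 through December 2054 contribute their day counts.
Then 4 days into January 2055.
Total: 2 + 30 + 31 + 31 + 30 + 31 + 30 + 31 + 31 + 28 + 31 + 30 + 31 + 30 + 31 + 31 + 30 + 31 + 30 + 31 + 31 + 28 + 31 + 30 + 31 + 30 + 31 + 31 + 30 + 31 + 30 + 31 + 4 = 950.

950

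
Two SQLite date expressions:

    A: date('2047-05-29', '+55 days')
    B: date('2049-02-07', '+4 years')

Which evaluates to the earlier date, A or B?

A = 2047-07-23.
B = 2053-02-07.
A is earlier.

A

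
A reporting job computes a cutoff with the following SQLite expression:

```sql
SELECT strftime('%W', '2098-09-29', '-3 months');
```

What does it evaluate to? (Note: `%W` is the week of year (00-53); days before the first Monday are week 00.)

First apply '-3 months': 2098-09-29 → 2098-06-29.
2098-06-29 is a Sunday. SQLite's %W counts Mondays since the year started; the result is 25.

25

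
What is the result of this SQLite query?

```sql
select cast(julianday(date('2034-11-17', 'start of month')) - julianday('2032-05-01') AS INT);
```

`start of month` rewinds 2034-11-17 to 2034-11-01.
30 days remain in May 2032 after the 1st (31 − 1).
Full months from June 2032 through October 2034 contribute their day counts.
Then 1 day into November 2034.
Total: 30 + 30 + 31 + 31 + 30 + 31 + 30 + 31 + 31 + 28 + 31 + 30 + 31 + 30 + 31 + 31 + 30 + 31 + 30 + 31 + 31 + 28 + 31 + 30 + 31 + 30 + 31 + 31 + 30 + 31 + 1 = 914.

914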